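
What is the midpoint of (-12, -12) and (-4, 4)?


Midpoint = ((-12+-4)/2, (-12+4)/2) = (-8, -4)

(-8, -4)


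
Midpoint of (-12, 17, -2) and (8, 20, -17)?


Midpoint = ((-12+8)/2, (17+20)/2, (-2+-17)/2) = (-2, 18.5, -9.5)

(-2, 18.5, -9.5)


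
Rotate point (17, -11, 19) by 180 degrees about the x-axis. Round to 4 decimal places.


x' = 17
y' = -11*cos(180) - 19*sin(180) = 11
z' = -11*sin(180) + 19*cos(180) = -19

(17, 11, -19)


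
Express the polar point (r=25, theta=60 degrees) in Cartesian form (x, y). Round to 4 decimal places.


x = 25 * cos(60) = 12.5
y = 25 * sin(60) = 21.6506

(12.5, 21.6506)


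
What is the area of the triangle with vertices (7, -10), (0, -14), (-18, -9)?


Area = |x1(y2-y3) + x2(y3-y1) + x3(y1-y2)| / 2
= |7*(-14--9) + 0*(-9--10) + -18*(-10--14)| / 2
= 53.5

53.5


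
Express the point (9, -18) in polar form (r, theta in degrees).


r = sqrt(9^2 + (-18)^2) = 20.1246
theta = atan2(-18, 9) = 296.5651 degrees

r = 20.1246, theta = 296.5651 degrees


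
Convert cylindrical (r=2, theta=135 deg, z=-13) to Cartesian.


x = 2 * cos(135) = -1.4142
y = 2 * sin(135) = 1.4142
z = -13

(-1.4142, 1.4142, -13)


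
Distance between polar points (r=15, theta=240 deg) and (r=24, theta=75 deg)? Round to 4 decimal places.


d = sqrt(r1^2 + r2^2 - 2*r1*r2*cos(t2-t1))
d = sqrt(15^2 + 24^2 - 2*15*24*cos(75-240)) = 38.6842

38.6842


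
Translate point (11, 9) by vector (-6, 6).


Translation: (x+dx, y+dy) = (11+-6, 9+6) = (5, 15)

(5, 15)


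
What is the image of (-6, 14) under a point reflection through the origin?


Reflection through origin: (x, y) -> (-x, -y)
(-6, 14) -> (6, -14)

(6, -14)


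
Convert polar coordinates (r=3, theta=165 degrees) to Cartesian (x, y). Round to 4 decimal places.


x = 3 * cos(165) = -2.8978
y = 3 * sin(165) = 0.7765

(-2.8978, 0.7765)


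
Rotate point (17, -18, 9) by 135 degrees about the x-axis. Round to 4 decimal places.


x' = 17
y' = -18*cos(135) - 9*sin(135) = 6.364
z' = -18*sin(135) + 9*cos(135) = -19.0919

(17, 6.364, -19.0919)


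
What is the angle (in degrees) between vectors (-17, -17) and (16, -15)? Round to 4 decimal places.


dot = -17*16 + -17*-15 = -17
|u| = 24.0416, |v| = 21.9317
cos(angle) = -0.0322
angle = 91.8476 degrees

91.8476 degrees


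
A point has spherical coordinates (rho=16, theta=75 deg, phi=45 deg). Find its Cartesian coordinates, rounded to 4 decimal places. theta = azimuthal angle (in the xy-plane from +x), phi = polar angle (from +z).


x = 16 * sin(45) * cos(75) = 2.9282
y = 16 * sin(45) * sin(75) = 10.9282
z = 16 * cos(45) = 11.3137

(2.9282, 10.9282, 11.3137)


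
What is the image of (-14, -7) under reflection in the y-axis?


Reflection across y-axis: (x, y) -> (-x, y)
(-14, -7) -> (14, -7)

(14, -7)


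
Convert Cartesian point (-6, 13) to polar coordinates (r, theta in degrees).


r = sqrt((-6)^2 + 13^2) = 14.3178
theta = atan2(13, -6) = 114.7751 degrees

r = 14.3178, theta = 114.7751 degrees


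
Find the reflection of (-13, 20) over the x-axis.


Reflection across x-axis: (x, y) -> (x, -y)
(-13, 20) -> (-13, -20)

(-13, -20)


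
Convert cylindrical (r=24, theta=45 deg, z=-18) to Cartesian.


x = 24 * cos(45) = 16.9706
y = 24 * sin(45) = 16.9706
z = -18

(16.9706, 16.9706, -18)


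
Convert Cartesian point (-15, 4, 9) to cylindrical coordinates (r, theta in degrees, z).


r = sqrt((-15)^2 + 4^2) = 15.5242
theta = atan2(4, -15) = 165.0686 deg
z = 9

r = 15.5242, theta = 165.0686 deg, z = 9


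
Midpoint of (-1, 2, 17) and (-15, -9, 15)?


Midpoint = ((-1+-15)/2, (2+-9)/2, (17+15)/2) = (-8, -3.5, 16)

(-8, -3.5, 16)


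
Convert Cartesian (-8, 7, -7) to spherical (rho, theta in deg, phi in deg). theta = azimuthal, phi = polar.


rho = sqrt((-8)^2 + 7^2 + (-7)^2) = 12.7279
theta = atan2(7, -8) = 138.8141 deg
phi = acos(-7/12.7279) = 123.3651 deg

rho = 12.7279, theta = 138.8141 deg, phi = 123.3651 deg


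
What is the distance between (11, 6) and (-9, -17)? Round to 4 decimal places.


d = sqrt((-9-11)^2 + (-17-6)^2) = 30.4795

30.4795


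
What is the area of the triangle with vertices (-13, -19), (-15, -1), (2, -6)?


Area = |x1(y2-y3) + x2(y3-y1) + x3(y1-y2)| / 2
= |-13*(-1--6) + -15*(-6--19) + 2*(-19--1)| / 2
= 148

148


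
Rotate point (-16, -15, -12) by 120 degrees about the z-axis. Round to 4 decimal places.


x' = -16*cos(120) - -15*sin(120) = 20.9904
y' = -16*sin(120) + -15*cos(120) = -6.3564
z' = -12

(20.9904, -6.3564, -12)


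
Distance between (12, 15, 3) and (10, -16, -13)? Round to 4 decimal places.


d = sqrt((10-12)^2 + (-16-15)^2 + (-13-3)^2) = 34.9428

34.9428


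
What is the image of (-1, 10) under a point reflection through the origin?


Reflection through origin: (x, y) -> (-x, -y)
(-1, 10) -> (1, -10)

(1, -10)


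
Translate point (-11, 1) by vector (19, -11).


Translation: (x+dx, y+dy) = (-11+19, 1+-11) = (8, -10)

(8, -10)


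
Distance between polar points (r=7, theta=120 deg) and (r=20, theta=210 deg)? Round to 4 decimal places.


d = sqrt(r1^2 + r2^2 - 2*r1*r2*cos(t2-t1))
d = sqrt(7^2 + 20^2 - 2*7*20*cos(210-120)) = 21.1896

21.1896


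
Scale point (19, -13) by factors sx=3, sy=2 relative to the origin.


Scaling: (x*sx, y*sy) = (19*3, -13*2) = (57, -26)

(57, -26)


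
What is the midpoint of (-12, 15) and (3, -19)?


Midpoint = ((-12+3)/2, (15+-19)/2) = (-4.5, -2)

(-4.5, -2)


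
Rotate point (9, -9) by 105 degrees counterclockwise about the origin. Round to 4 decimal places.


x' = 9*cos(105) - -9*sin(105) = 6.364
y' = 9*sin(105) + -9*cos(105) = 11.0227

(6.364, 11.0227)


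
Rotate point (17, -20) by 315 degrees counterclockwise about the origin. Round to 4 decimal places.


x' = 17*cos(315) - -20*sin(315) = -2.1213
y' = 17*sin(315) + -20*cos(315) = -26.163

(-2.1213, -26.163)


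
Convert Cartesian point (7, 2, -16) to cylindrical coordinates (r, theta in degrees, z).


r = sqrt(7^2 + 2^2) = 7.2801
theta = atan2(2, 7) = 15.9454 deg
z = -16

r = 7.2801, theta = 15.9454 deg, z = -16


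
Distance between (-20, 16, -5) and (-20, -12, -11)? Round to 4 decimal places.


d = sqrt((-20--20)^2 + (-12-16)^2 + (-11--5)^2) = 28.6356

28.6356


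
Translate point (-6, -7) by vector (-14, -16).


Translation: (x+dx, y+dy) = (-6+-14, -7+-16) = (-20, -23)

(-20, -23)


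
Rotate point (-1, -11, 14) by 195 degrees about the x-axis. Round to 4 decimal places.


x' = -1
y' = -11*cos(195) - 14*sin(195) = 14.2487
z' = -11*sin(195) + 14*cos(195) = -10.676

(-1, 14.2487, -10.676)


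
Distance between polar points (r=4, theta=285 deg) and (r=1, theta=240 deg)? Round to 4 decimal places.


d = sqrt(r1^2 + r2^2 - 2*r1*r2*cos(t2-t1))
d = sqrt(4^2 + 1^2 - 2*4*1*cos(240-285)) = 3.368

3.368


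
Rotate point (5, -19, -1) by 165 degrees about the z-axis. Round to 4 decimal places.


x' = 5*cos(165) - -19*sin(165) = 0.0879
y' = 5*sin(165) + -19*cos(165) = 19.6467
z' = -1

(0.0879, 19.6467, -1)


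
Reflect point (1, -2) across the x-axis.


Reflection across x-axis: (x, y) -> (x, -y)
(1, -2) -> (1, 2)

(1, 2)


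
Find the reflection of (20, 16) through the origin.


Reflection through origin: (x, y) -> (-x, -y)
(20, 16) -> (-20, -16)

(-20, -16)


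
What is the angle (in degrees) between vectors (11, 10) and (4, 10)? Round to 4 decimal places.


dot = 11*4 + 10*10 = 144
|u| = 14.8661, |v| = 10.7703
cos(angle) = 0.8994
angle = 25.9249 degrees

25.9249 degrees


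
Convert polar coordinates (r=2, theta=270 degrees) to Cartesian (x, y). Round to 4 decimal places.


x = 2 * cos(270) = 0
y = 2 * sin(270) = -2

(0, -2)


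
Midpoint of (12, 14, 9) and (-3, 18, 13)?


Midpoint = ((12+-3)/2, (14+18)/2, (9+13)/2) = (4.5, 16, 11)

(4.5, 16, 11)


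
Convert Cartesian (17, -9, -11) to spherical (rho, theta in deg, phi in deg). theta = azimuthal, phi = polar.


rho = sqrt(17^2 + (-9)^2 + (-11)^2) = 22.1585
theta = atan2(-9, 17) = 332.1027 deg
phi = acos(-11/22.1585) = 119.7636 deg

rho = 22.1585, theta = 332.1027 deg, phi = 119.7636 deg


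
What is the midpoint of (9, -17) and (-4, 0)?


Midpoint = ((9+-4)/2, (-17+0)/2) = (2.5, -8.5)

(2.5, -8.5)


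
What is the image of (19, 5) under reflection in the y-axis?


Reflection across y-axis: (x, y) -> (-x, y)
(19, 5) -> (-19, 5)

(-19, 5)


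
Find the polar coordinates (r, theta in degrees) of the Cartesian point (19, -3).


r = sqrt(19^2 + (-3)^2) = 19.2354
theta = atan2(-3, 19) = 351.0274 degrees

r = 19.2354, theta = 351.0274 degrees


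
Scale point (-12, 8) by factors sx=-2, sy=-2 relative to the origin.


Scaling: (x*sx, y*sy) = (-12*-2, 8*-2) = (24, -16)

(24, -16)


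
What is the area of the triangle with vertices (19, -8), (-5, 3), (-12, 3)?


Area = |x1(y2-y3) + x2(y3-y1) + x3(y1-y2)| / 2
= |19*(3-3) + -5*(3--8) + -12*(-8-3)| / 2
= 38.5

38.5


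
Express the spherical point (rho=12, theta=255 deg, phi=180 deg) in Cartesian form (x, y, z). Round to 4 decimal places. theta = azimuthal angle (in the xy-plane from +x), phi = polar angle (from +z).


x = 12 * sin(180) * cos(255) = 0
y = 12 * sin(180) * sin(255) = 0
z = 12 * cos(180) = -12

(0, 0, -12)


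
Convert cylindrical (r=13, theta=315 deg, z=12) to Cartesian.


x = 13 * cos(315) = 9.1924
y = 13 * sin(315) = -9.1924
z = 12

(9.1924, -9.1924, 12)


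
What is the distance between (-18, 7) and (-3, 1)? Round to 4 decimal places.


d = sqrt((-3--18)^2 + (1-7)^2) = 16.1555

16.1555


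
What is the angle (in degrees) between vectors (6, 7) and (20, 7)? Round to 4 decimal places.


dot = 6*20 + 7*7 = 169
|u| = 9.2195, |v| = 21.1896
cos(angle) = 0.8651
angle = 30.1087 degrees

30.1087 degrees


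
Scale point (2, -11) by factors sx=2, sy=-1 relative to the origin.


Scaling: (x*sx, y*sy) = (2*2, -11*-1) = (4, 11)

(4, 11)


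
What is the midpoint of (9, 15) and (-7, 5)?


Midpoint = ((9+-7)/2, (15+5)/2) = (1, 10)

(1, 10)


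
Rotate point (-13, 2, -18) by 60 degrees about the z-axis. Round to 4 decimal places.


x' = -13*cos(60) - 2*sin(60) = -8.2321
y' = -13*sin(60) + 2*cos(60) = -10.2583
z' = -18

(-8.2321, -10.2583, -18)


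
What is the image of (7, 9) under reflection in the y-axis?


Reflection across y-axis: (x, y) -> (-x, y)
(7, 9) -> (-7, 9)

(-7, 9)


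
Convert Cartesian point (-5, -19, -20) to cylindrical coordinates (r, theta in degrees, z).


r = sqrt((-5)^2 + (-19)^2) = 19.6469
theta = atan2(-19, -5) = 255.2564 deg
z = -20

r = 19.6469, theta = 255.2564 deg, z = -20


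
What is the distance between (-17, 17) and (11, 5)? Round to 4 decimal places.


d = sqrt((11--17)^2 + (5-17)^2) = 30.4631

30.4631


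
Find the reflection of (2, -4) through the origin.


Reflection through origin: (x, y) -> (-x, -y)
(2, -4) -> (-2, 4)

(-2, 4)


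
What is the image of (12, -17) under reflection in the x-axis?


Reflection across x-axis: (x, y) -> (x, -y)
(12, -17) -> (12, 17)

(12, 17)


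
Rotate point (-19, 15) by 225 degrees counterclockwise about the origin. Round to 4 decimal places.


x' = -19*cos(225) - 15*sin(225) = 24.0416
y' = -19*sin(225) + 15*cos(225) = 2.8284

(24.0416, 2.8284)


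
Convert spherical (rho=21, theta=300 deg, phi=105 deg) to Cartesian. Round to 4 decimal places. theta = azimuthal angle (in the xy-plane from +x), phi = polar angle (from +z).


x = 21 * sin(105) * cos(300) = 10.1422
y = 21 * sin(105) * sin(300) = -17.5668
z = 21 * cos(105) = -5.4352

(10.1422, -17.5668, -5.4352)


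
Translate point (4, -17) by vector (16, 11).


Translation: (x+dx, y+dy) = (4+16, -17+11) = (20, -6)

(20, -6)


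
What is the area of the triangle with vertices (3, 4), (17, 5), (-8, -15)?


Area = |x1(y2-y3) + x2(y3-y1) + x3(y1-y2)| / 2
= |3*(5--15) + 17*(-15-4) + -8*(4-5)| / 2
= 127.5

127.5


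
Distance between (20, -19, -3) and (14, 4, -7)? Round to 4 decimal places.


d = sqrt((14-20)^2 + (4--19)^2 + (-7--3)^2) = 24.1039

24.1039


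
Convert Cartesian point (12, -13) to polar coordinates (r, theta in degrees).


r = sqrt(12^2 + (-13)^2) = 17.6918
theta = atan2(-13, 12) = 312.7094 degrees

r = 17.6918, theta = 312.7094 degrees


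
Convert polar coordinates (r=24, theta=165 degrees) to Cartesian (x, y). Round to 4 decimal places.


x = 24 * cos(165) = -23.1822
y = 24 * sin(165) = 6.2117

(-23.1822, 6.2117)


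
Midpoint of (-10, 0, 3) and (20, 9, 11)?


Midpoint = ((-10+20)/2, (0+9)/2, (3+11)/2) = (5, 4.5, 7)

(5, 4.5, 7)


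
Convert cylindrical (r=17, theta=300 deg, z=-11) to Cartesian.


x = 17 * cos(300) = 8.5
y = 17 * sin(300) = -14.7224
z = -11

(8.5, -14.7224, -11)


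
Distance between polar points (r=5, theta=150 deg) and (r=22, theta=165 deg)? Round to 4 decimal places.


d = sqrt(r1^2 + r2^2 - 2*r1*r2*cos(t2-t1))
d = sqrt(5^2 + 22^2 - 2*5*22*cos(165-150)) = 17.2191

17.2191


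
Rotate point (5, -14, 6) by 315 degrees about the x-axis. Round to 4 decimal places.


x' = 5
y' = -14*cos(315) - 6*sin(315) = -5.6569
z' = -14*sin(315) + 6*cos(315) = 14.1421

(5, -5.6569, 14.1421)


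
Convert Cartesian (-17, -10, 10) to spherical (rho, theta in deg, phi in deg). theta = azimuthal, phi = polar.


rho = sqrt((-17)^2 + (-10)^2 + 10^2) = 22.1133
theta = atan2(-10, -17) = 210.4655 deg
phi = acos(10/22.1133) = 63.1141 deg

rho = 22.1133, theta = 210.4655 deg, phi = 63.1141 deg


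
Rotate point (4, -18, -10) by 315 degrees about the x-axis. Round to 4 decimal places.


x' = 4
y' = -18*cos(315) - -10*sin(315) = -19.799
z' = -18*sin(315) + -10*cos(315) = 5.6569

(4, -19.799, 5.6569)


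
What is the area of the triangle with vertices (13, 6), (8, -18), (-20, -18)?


Area = |x1(y2-y3) + x2(y3-y1) + x3(y1-y2)| / 2
= |13*(-18--18) + 8*(-18-6) + -20*(6--18)| / 2
= 336

336


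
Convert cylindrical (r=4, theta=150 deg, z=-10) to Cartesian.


x = 4 * cos(150) = -3.4641
y = 4 * sin(150) = 2
z = -10

(-3.4641, 2, -10)


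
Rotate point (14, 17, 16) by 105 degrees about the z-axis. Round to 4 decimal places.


x' = 14*cos(105) - 17*sin(105) = -20.0442
y' = 14*sin(105) + 17*cos(105) = 9.123
z' = 16

(-20.0442, 9.123, 16)


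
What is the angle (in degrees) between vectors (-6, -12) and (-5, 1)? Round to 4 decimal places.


dot = -6*-5 + -12*1 = 18
|u| = 13.4164, |v| = 5.099
cos(angle) = 0.2631
angle = 74.7449 degrees

74.7449 degrees


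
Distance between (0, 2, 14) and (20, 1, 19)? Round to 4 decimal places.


d = sqrt((20-0)^2 + (1-2)^2 + (19-14)^2) = 20.6398

20.6398


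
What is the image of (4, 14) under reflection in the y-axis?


Reflection across y-axis: (x, y) -> (-x, y)
(4, 14) -> (-4, 14)

(-4, 14)


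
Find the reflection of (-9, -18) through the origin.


Reflection through origin: (x, y) -> (-x, -y)
(-9, -18) -> (9, 18)

(9, 18)


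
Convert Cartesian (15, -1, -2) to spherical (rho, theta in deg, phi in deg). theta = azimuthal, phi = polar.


rho = sqrt(15^2 + (-1)^2 + (-2)^2) = 15.1658
theta = atan2(-1, 15) = 356.1859 deg
phi = acos(-2/15.1658) = 97.578 deg

rho = 15.1658, theta = 356.1859 deg, phi = 97.578 deg


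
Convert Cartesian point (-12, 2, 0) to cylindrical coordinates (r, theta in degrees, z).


r = sqrt((-12)^2 + 2^2) = 12.1655
theta = atan2(2, -12) = 170.5377 deg
z = 0

r = 12.1655, theta = 170.5377 deg, z = 0


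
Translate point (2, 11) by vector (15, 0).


Translation: (x+dx, y+dy) = (2+15, 11+0) = (17, 11)

(17, 11)


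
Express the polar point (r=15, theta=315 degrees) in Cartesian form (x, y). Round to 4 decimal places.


x = 15 * cos(315) = 10.6066
y = 15 * sin(315) = -10.6066

(10.6066, -10.6066)


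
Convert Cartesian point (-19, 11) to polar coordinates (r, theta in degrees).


r = sqrt((-19)^2 + 11^2) = 21.9545
theta = atan2(11, -19) = 149.9314 degrees

r = 21.9545, theta = 149.9314 degrees


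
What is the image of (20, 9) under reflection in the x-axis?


Reflection across x-axis: (x, y) -> (x, -y)
(20, 9) -> (20, -9)

(20, -9)


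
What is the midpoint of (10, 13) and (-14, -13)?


Midpoint = ((10+-14)/2, (13+-13)/2) = (-2, 0)

(-2, 0)


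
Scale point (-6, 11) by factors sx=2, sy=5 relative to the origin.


Scaling: (x*sx, y*sy) = (-6*2, 11*5) = (-12, 55)

(-12, 55)


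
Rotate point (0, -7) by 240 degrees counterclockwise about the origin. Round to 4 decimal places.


x' = 0*cos(240) - -7*sin(240) = -6.0622
y' = 0*sin(240) + -7*cos(240) = 3.5

(-6.0622, 3.5)


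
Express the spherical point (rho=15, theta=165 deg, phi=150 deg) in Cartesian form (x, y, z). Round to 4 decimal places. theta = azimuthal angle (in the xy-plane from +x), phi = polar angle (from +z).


x = 15 * sin(150) * cos(165) = -7.2444
y = 15 * sin(150) * sin(165) = 1.9411
z = 15 * cos(150) = -12.9904

(-7.2444, 1.9411, -12.9904)


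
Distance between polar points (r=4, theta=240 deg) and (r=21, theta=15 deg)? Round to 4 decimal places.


d = sqrt(r1^2 + r2^2 - 2*r1*r2*cos(t2-t1))
d = sqrt(4^2 + 21^2 - 2*4*21*cos(15-240)) = 23.9957

23.9957


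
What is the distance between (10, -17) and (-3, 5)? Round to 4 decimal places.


d = sqrt((-3-10)^2 + (5--17)^2) = 25.5539

25.5539


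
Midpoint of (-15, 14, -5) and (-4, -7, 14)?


Midpoint = ((-15+-4)/2, (14+-7)/2, (-5+14)/2) = (-9.5, 3.5, 4.5)

(-9.5, 3.5, 4.5)


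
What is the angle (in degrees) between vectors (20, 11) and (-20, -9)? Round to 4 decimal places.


dot = 20*-20 + 11*-9 = -499
|u| = 22.8254, |v| = 21.9317
cos(angle) = -0.9968
angle = 175.417 degrees

175.417 degrees


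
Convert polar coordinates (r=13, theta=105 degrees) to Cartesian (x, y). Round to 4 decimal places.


x = 13 * cos(105) = -3.3646
y = 13 * sin(105) = 12.557

(-3.3646, 12.557)


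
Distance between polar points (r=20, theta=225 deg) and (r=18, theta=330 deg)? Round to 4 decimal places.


d = sqrt(r1^2 + r2^2 - 2*r1*r2*cos(t2-t1))
d = sqrt(20^2 + 18^2 - 2*20*18*cos(330-225)) = 30.172

30.172


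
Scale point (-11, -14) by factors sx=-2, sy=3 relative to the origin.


Scaling: (x*sx, y*sy) = (-11*-2, -14*3) = (22, -42)

(22, -42)


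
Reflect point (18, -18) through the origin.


Reflection through origin: (x, y) -> (-x, -y)
(18, -18) -> (-18, 18)

(-18, 18)


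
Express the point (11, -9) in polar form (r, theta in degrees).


r = sqrt(11^2 + (-9)^2) = 14.2127
theta = atan2(-9, 11) = 320.7106 degrees

r = 14.2127, theta = 320.7106 degrees


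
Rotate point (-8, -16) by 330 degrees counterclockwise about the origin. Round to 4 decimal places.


x' = -8*cos(330) - -16*sin(330) = -14.9282
y' = -8*sin(330) + -16*cos(330) = -9.8564

(-14.9282, -9.8564)


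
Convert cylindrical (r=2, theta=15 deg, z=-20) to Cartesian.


x = 2 * cos(15) = 1.9319
y = 2 * sin(15) = 0.5176
z = -20

(1.9319, 0.5176, -20)


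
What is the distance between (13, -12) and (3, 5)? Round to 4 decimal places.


d = sqrt((3-13)^2 + (5--12)^2) = 19.7231

19.7231


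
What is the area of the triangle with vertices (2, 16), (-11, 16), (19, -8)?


Area = |x1(y2-y3) + x2(y3-y1) + x3(y1-y2)| / 2
= |2*(16--8) + -11*(-8-16) + 19*(16-16)| / 2
= 156

156


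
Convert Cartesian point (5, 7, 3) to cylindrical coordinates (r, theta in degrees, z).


r = sqrt(5^2 + 7^2) = 8.6023
theta = atan2(7, 5) = 54.4623 deg
z = 3

r = 8.6023, theta = 54.4623 deg, z = 3


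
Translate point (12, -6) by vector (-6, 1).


Translation: (x+dx, y+dy) = (12+-6, -6+1) = (6, -5)

(6, -5)


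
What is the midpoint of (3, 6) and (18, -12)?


Midpoint = ((3+18)/2, (6+-12)/2) = (10.5, -3)

(10.5, -3)


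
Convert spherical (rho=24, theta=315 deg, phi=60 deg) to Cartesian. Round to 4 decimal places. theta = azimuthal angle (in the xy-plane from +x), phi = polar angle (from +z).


x = 24 * sin(60) * cos(315) = 14.6969
y = 24 * sin(60) * sin(315) = -14.6969
z = 24 * cos(60) = 12

(14.6969, -14.6969, 12)


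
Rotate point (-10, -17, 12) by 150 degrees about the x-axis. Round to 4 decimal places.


x' = -10
y' = -17*cos(150) - 12*sin(150) = 8.7224
z' = -17*sin(150) + 12*cos(150) = -18.8923

(-10, 8.7224, -18.8923)


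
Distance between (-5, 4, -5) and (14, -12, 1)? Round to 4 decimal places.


d = sqrt((14--5)^2 + (-12-4)^2 + (1--5)^2) = 25.5539

25.5539


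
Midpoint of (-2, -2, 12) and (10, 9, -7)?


Midpoint = ((-2+10)/2, (-2+9)/2, (12+-7)/2) = (4, 3.5, 2.5)

(4, 3.5, 2.5)


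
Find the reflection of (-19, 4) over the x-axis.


Reflection across x-axis: (x, y) -> (x, -y)
(-19, 4) -> (-19, -4)

(-19, -4)


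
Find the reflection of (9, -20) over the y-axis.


Reflection across y-axis: (x, y) -> (-x, y)
(9, -20) -> (-9, -20)

(-9, -20)


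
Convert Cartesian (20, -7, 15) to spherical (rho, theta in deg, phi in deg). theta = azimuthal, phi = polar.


rho = sqrt(20^2 + (-7)^2 + 15^2) = 25.9615
theta = atan2(-7, 20) = 340.71 deg
phi = acos(15/25.9615) = 54.7056 deg

rho = 25.9615, theta = 340.71 deg, phi = 54.7056 deg


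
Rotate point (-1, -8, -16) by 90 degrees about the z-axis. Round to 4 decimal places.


x' = -1*cos(90) - -8*sin(90) = 8
y' = -1*sin(90) + -8*cos(90) = -1
z' = -16

(8, -1, -16)


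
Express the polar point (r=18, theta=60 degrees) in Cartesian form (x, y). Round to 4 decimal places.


x = 18 * cos(60) = 9
y = 18 * sin(60) = 15.5885

(9, 15.5885)


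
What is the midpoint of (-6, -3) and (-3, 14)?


Midpoint = ((-6+-3)/2, (-3+14)/2) = (-4.5, 5.5)

(-4.5, 5.5)


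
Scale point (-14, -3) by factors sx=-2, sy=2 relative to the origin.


Scaling: (x*sx, y*sy) = (-14*-2, -3*2) = (28, -6)

(28, -6)


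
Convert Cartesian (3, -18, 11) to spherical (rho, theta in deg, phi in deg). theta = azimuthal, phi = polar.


rho = sqrt(3^2 + (-18)^2 + 11^2) = 21.3073
theta = atan2(-18, 3) = 279.4623 deg
phi = acos(11/21.3073) = 58.9186 deg

rho = 21.3073, theta = 279.4623 deg, phi = 58.9186 deg


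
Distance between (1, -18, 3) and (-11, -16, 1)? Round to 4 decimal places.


d = sqrt((-11-1)^2 + (-16--18)^2 + (1-3)^2) = 12.3288

12.3288


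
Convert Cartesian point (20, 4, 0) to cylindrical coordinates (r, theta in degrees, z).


r = sqrt(20^2 + 4^2) = 20.3961
theta = atan2(4, 20) = 11.3099 deg
z = 0

r = 20.3961, theta = 11.3099 deg, z = 0


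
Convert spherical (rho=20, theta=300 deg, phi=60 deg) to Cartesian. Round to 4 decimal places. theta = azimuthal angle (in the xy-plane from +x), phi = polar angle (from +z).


x = 20 * sin(60) * cos(300) = 8.6603
y = 20 * sin(60) * sin(300) = -15
z = 20 * cos(60) = 10

(8.6603, -15, 10)


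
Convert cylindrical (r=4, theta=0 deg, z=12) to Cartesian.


x = 4 * cos(0) = 4
y = 4 * sin(0) = 0
z = 12

(4, 0, 12)


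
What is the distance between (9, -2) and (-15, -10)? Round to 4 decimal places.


d = sqrt((-15-9)^2 + (-10--2)^2) = 25.2982

25.2982


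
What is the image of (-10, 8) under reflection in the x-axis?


Reflection across x-axis: (x, y) -> (x, -y)
(-10, 8) -> (-10, -8)

(-10, -8)


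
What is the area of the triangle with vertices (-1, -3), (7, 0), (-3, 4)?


Area = |x1(y2-y3) + x2(y3-y1) + x3(y1-y2)| / 2
= |-1*(0-4) + 7*(4--3) + -3*(-3-0)| / 2
= 31

31


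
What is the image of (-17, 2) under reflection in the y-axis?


Reflection across y-axis: (x, y) -> (-x, y)
(-17, 2) -> (17, 2)

(17, 2)


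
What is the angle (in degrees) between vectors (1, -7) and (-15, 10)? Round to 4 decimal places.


dot = 1*-15 + -7*10 = -85
|u| = 7.0711, |v| = 18.0278
cos(angle) = -0.6668
angle = 131.8202 degrees

131.8202 degrees


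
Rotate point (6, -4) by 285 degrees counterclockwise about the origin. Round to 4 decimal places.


x' = 6*cos(285) - -4*sin(285) = -2.3108
y' = 6*sin(285) + -4*cos(285) = -6.8308

(-2.3108, -6.8308)


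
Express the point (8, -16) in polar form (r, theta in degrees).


r = sqrt(8^2 + (-16)^2) = 17.8885
theta = atan2(-16, 8) = 296.5651 degrees

r = 17.8885, theta = 296.5651 degrees


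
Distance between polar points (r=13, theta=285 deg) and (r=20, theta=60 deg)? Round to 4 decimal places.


d = sqrt(r1^2 + r2^2 - 2*r1*r2*cos(t2-t1))
d = sqrt(13^2 + 20^2 - 2*13*20*cos(60-285)) = 30.6055

30.6055


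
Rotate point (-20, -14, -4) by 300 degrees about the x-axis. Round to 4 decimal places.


x' = -20
y' = -14*cos(300) - -4*sin(300) = -10.4641
z' = -14*sin(300) + -4*cos(300) = 10.1244

(-20, -10.4641, 10.1244)


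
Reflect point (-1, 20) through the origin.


Reflection through origin: (x, y) -> (-x, -y)
(-1, 20) -> (1, -20)

(1, -20)


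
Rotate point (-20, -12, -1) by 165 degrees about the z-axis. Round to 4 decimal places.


x' = -20*cos(165) - -12*sin(165) = 22.4243
y' = -20*sin(165) + -12*cos(165) = 6.4147
z' = -1

(22.4243, 6.4147, -1)


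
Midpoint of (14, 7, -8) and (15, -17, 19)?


Midpoint = ((14+15)/2, (7+-17)/2, (-8+19)/2) = (14.5, -5, 5.5)

(14.5, -5, 5.5)


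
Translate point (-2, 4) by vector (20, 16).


Translation: (x+dx, y+dy) = (-2+20, 4+16) = (18, 20)

(18, 20)


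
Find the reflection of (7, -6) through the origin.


Reflection through origin: (x, y) -> (-x, -y)
(7, -6) -> (-7, 6)

(-7, 6)


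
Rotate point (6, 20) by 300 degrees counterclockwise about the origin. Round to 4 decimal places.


x' = 6*cos(300) - 20*sin(300) = 20.3205
y' = 6*sin(300) + 20*cos(300) = 4.8038

(20.3205, 4.8038)


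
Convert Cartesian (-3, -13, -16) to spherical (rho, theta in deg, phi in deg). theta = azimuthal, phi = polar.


rho = sqrt((-3)^2 + (-13)^2 + (-16)^2) = 20.8327
theta = atan2(-13, -3) = 257.0054 deg
phi = acos(-16/20.8327) = 140.1768 deg

rho = 20.8327, theta = 257.0054 deg, phi = 140.1768 deg


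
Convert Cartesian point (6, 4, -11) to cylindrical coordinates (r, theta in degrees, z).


r = sqrt(6^2 + 4^2) = 7.2111
theta = atan2(4, 6) = 33.6901 deg
z = -11

r = 7.2111, theta = 33.6901 deg, z = -11


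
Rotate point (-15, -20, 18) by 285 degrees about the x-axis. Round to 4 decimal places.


x' = -15
y' = -20*cos(285) - 18*sin(285) = 12.2103
z' = -20*sin(285) + 18*cos(285) = 23.9773

(-15, 12.2103, 23.9773)


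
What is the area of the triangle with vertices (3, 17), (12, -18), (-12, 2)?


Area = |x1(y2-y3) + x2(y3-y1) + x3(y1-y2)| / 2
= |3*(-18-2) + 12*(2-17) + -12*(17--18)| / 2
= 330

330


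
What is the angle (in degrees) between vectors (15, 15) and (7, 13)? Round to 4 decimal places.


dot = 15*7 + 15*13 = 300
|u| = 21.2132, |v| = 14.7648
cos(angle) = 0.9578
angle = 16.6992 degrees

16.6992 degrees


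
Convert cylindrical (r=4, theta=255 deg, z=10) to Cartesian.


x = 4 * cos(255) = -1.0353
y = 4 * sin(255) = -3.8637
z = 10

(-1.0353, -3.8637, 10)


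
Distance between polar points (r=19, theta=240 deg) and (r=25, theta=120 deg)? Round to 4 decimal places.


d = sqrt(r1^2 + r2^2 - 2*r1*r2*cos(t2-t1))
d = sqrt(19^2 + 25^2 - 2*19*25*cos(120-240)) = 38.223

38.223


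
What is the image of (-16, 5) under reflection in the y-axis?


Reflection across y-axis: (x, y) -> (-x, y)
(-16, 5) -> (16, 5)

(16, 5)


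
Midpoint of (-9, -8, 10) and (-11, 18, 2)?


Midpoint = ((-9+-11)/2, (-8+18)/2, (10+2)/2) = (-10, 5, 6)

(-10, 5, 6)


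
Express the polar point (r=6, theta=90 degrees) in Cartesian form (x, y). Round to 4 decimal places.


x = 6 * cos(90) = 0
y = 6 * sin(90) = 6

(0, 6)


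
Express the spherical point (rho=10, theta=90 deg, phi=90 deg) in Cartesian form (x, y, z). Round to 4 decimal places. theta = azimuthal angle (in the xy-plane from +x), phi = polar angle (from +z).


x = 10 * sin(90) * cos(90) = 0
y = 10 * sin(90) * sin(90) = 10
z = 10 * cos(90) = 0

(0, 10, 0)


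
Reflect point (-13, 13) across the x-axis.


Reflection across x-axis: (x, y) -> (x, -y)
(-13, 13) -> (-13, -13)

(-13, -13)


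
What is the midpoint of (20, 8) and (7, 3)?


Midpoint = ((20+7)/2, (8+3)/2) = (13.5, 5.5)

(13.5, 5.5)


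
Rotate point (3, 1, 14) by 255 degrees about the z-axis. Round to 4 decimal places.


x' = 3*cos(255) - 1*sin(255) = 0.1895
y' = 3*sin(255) + 1*cos(255) = -3.1566
z' = 14

(0.1895, -3.1566, 14)


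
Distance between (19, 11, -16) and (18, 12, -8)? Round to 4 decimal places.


d = sqrt((18-19)^2 + (12-11)^2 + (-8--16)^2) = 8.124

8.124


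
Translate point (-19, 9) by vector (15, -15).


Translation: (x+dx, y+dy) = (-19+15, 9+-15) = (-4, -6)

(-4, -6)


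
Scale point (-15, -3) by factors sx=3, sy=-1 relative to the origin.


Scaling: (x*sx, y*sy) = (-15*3, -3*-1) = (-45, 3)

(-45, 3)


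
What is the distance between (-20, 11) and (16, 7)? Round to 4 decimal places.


d = sqrt((16--20)^2 + (7-11)^2) = 36.2215

36.2215


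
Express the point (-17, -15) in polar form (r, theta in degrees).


r = sqrt((-17)^2 + (-15)^2) = 22.6716
theta = atan2(-15, -17) = 221.4237 degrees

r = 22.6716, theta = 221.4237 degrees


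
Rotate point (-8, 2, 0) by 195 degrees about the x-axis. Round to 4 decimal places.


x' = -8
y' = 2*cos(195) - 0*sin(195) = -1.9319
z' = 2*sin(195) + 0*cos(195) = -0.5176

(-8, -1.9319, -0.5176)


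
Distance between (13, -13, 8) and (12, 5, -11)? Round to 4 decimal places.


d = sqrt((12-13)^2 + (5--13)^2 + (-11-8)^2) = 26.1916

26.1916


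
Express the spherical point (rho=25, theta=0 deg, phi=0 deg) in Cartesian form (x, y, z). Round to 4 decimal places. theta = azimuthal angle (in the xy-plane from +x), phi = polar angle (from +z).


x = 25 * sin(0) * cos(0) = 0
y = 25 * sin(0) * sin(0) = 0
z = 25 * cos(0) = 25

(0, 0, 25)


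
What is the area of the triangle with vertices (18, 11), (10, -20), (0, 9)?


Area = |x1(y2-y3) + x2(y3-y1) + x3(y1-y2)| / 2
= |18*(-20-9) + 10*(9-11) + 0*(11--20)| / 2
= 271

271


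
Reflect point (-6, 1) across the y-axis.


Reflection across y-axis: (x, y) -> (-x, y)
(-6, 1) -> (6, 1)

(6, 1)


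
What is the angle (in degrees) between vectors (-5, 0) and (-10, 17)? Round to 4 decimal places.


dot = -5*-10 + 0*17 = 50
|u| = 5, |v| = 19.7231
cos(angle) = 0.507
angle = 59.5345 degrees

59.5345 degrees


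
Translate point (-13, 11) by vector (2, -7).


Translation: (x+dx, y+dy) = (-13+2, 11+-7) = (-11, 4)

(-11, 4)


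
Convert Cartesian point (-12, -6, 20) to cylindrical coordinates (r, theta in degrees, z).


r = sqrt((-12)^2 + (-6)^2) = 13.4164
theta = atan2(-6, -12) = 206.5651 deg
z = 20

r = 13.4164, theta = 206.5651 deg, z = 20


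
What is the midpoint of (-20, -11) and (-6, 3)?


Midpoint = ((-20+-6)/2, (-11+3)/2) = (-13, -4)

(-13, -4)


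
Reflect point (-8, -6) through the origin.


Reflection through origin: (x, y) -> (-x, -y)
(-8, -6) -> (8, 6)

(8, 6)


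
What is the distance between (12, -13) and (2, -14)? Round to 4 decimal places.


d = sqrt((2-12)^2 + (-14--13)^2) = 10.0499

10.0499


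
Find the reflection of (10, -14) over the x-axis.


Reflection across x-axis: (x, y) -> (x, -y)
(10, -14) -> (10, 14)

(10, 14)


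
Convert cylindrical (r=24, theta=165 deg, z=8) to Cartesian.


x = 24 * cos(165) = -23.1822
y = 24 * sin(165) = 6.2117
z = 8

(-23.1822, 6.2117, 8)


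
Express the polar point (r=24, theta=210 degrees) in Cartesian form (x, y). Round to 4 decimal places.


x = 24 * cos(210) = -20.7846
y = 24 * sin(210) = -12

(-20.7846, -12)


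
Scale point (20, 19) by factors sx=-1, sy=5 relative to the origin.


Scaling: (x*sx, y*sy) = (20*-1, 19*5) = (-20, 95)

(-20, 95)


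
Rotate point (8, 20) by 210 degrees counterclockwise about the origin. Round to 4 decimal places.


x' = 8*cos(210) - 20*sin(210) = 3.0718
y' = 8*sin(210) + 20*cos(210) = -21.3205

(3.0718, -21.3205)


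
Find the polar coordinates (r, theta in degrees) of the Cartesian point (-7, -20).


r = sqrt((-7)^2 + (-20)^2) = 21.1896
theta = atan2(-20, -7) = 250.71 degrees

r = 21.1896, theta = 250.71 degrees


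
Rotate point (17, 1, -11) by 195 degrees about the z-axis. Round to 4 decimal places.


x' = 17*cos(195) - 1*sin(195) = -16.1619
y' = 17*sin(195) + 1*cos(195) = -5.3658
z' = -11

(-16.1619, -5.3658, -11)


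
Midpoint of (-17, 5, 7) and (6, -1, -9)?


Midpoint = ((-17+6)/2, (5+-1)/2, (7+-9)/2) = (-5.5, 2, -1)

(-5.5, 2, -1)


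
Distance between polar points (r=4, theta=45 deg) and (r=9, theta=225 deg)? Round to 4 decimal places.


d = sqrt(r1^2 + r2^2 - 2*r1*r2*cos(t2-t1))
d = sqrt(4^2 + 9^2 - 2*4*9*cos(225-45)) = 13

13


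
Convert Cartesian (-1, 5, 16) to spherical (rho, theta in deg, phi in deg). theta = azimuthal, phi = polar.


rho = sqrt((-1)^2 + 5^2 + 16^2) = 16.7929
theta = atan2(5, -1) = 101.3099 deg
phi = acos(16/16.7929) = 17.6765 deg

rho = 16.7929, theta = 101.3099 deg, phi = 17.6765 deg


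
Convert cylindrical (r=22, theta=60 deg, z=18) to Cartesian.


x = 22 * cos(60) = 11
y = 22 * sin(60) = 19.0526
z = 18

(11, 19.0526, 18)


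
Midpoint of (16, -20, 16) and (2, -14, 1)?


Midpoint = ((16+2)/2, (-20+-14)/2, (16+1)/2) = (9, -17, 8.5)

(9, -17, 8.5)


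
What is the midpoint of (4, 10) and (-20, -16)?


Midpoint = ((4+-20)/2, (10+-16)/2) = (-8, -3)

(-8, -3)


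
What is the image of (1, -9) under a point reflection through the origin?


Reflection through origin: (x, y) -> (-x, -y)
(1, -9) -> (-1, 9)

(-1, 9)


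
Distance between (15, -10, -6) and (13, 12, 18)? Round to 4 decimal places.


d = sqrt((13-15)^2 + (12--10)^2 + (18--6)^2) = 32.619

32.619


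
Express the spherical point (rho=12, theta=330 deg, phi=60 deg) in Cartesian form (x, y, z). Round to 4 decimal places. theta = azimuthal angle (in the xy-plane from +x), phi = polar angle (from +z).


x = 12 * sin(60) * cos(330) = 9
y = 12 * sin(60) * sin(330) = -5.1962
z = 12 * cos(60) = 6

(9, -5.1962, 6)


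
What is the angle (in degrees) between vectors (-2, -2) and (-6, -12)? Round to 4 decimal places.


dot = -2*-6 + -2*-12 = 36
|u| = 2.8284, |v| = 13.4164
cos(angle) = 0.9487
angle = 18.4349 degrees

18.4349 degrees


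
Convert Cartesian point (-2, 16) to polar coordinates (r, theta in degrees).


r = sqrt((-2)^2 + 16^2) = 16.1245
theta = atan2(16, -2) = 97.125 degrees

r = 16.1245, theta = 97.125 degrees


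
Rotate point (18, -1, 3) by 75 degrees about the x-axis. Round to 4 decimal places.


x' = 18
y' = -1*cos(75) - 3*sin(75) = -3.1566
z' = -1*sin(75) + 3*cos(75) = -0.1895

(18, -3.1566, -0.1895)


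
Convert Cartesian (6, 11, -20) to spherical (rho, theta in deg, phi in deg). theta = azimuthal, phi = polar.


rho = sqrt(6^2 + 11^2 + (-20)^2) = 23.6008
theta = atan2(11, 6) = 61.3895 deg
phi = acos(-20/23.6008) = 147.9329 deg

rho = 23.6008, theta = 61.3895 deg, phi = 147.9329 deg


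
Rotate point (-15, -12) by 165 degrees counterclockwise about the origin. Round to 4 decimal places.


x' = -15*cos(165) - -12*sin(165) = 17.5947
y' = -15*sin(165) + -12*cos(165) = 7.7088

(17.5947, 7.7088)


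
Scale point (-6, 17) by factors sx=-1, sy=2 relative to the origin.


Scaling: (x*sx, y*sy) = (-6*-1, 17*2) = (6, 34)

(6, 34)


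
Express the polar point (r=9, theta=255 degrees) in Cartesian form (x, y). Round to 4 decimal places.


x = 9 * cos(255) = -2.3294
y = 9 * sin(255) = -8.6933

(-2.3294, -8.6933)


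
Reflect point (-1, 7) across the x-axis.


Reflection across x-axis: (x, y) -> (x, -y)
(-1, 7) -> (-1, -7)

(-1, -7)


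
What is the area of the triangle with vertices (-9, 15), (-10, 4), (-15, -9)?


Area = |x1(y2-y3) + x2(y3-y1) + x3(y1-y2)| / 2
= |-9*(4--9) + -10*(-9-15) + -15*(15-4)| / 2
= 21

21


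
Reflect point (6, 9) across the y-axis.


Reflection across y-axis: (x, y) -> (-x, y)
(6, 9) -> (-6, 9)

(-6, 9)


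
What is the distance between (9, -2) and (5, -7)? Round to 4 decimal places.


d = sqrt((5-9)^2 + (-7--2)^2) = 6.4031

6.4031


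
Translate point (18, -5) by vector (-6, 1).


Translation: (x+dx, y+dy) = (18+-6, -5+1) = (12, -4)

(12, -4)


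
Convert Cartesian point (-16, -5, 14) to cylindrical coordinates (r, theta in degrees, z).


r = sqrt((-16)^2 + (-5)^2) = 16.7631
theta = atan2(-5, -16) = 197.354 deg
z = 14

r = 16.7631, theta = 197.354 deg, z = 14


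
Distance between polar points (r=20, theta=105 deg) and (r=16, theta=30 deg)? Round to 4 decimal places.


d = sqrt(r1^2 + r2^2 - 2*r1*r2*cos(t2-t1))
d = sqrt(20^2 + 16^2 - 2*20*16*cos(30-105)) = 22.144

22.144


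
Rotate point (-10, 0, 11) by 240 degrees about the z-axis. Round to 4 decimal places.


x' = -10*cos(240) - 0*sin(240) = 5
y' = -10*sin(240) + 0*cos(240) = 8.6603
z' = 11

(5, 8.6603, 11)


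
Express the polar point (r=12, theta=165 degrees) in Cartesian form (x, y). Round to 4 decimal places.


x = 12 * cos(165) = -11.5911
y = 12 * sin(165) = 3.1058

(-11.5911, 3.1058)


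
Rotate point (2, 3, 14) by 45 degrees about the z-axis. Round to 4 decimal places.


x' = 2*cos(45) - 3*sin(45) = -0.7071
y' = 2*sin(45) + 3*cos(45) = 3.5355
z' = 14

(-0.7071, 3.5355, 14)


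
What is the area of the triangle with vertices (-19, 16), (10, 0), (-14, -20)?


Area = |x1(y2-y3) + x2(y3-y1) + x3(y1-y2)| / 2
= |-19*(0--20) + 10*(-20-16) + -14*(16-0)| / 2
= 482

482


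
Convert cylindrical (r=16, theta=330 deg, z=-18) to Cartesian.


x = 16 * cos(330) = 13.8564
y = 16 * sin(330) = -8
z = -18

(13.8564, -8, -18)


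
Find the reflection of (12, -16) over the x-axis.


Reflection across x-axis: (x, y) -> (x, -y)
(12, -16) -> (12, 16)

(12, 16)


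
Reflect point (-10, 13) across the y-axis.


Reflection across y-axis: (x, y) -> (-x, y)
(-10, 13) -> (10, 13)

(10, 13)


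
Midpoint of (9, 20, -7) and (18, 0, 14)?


Midpoint = ((9+18)/2, (20+0)/2, (-7+14)/2) = (13.5, 10, 3.5)

(13.5, 10, 3.5)


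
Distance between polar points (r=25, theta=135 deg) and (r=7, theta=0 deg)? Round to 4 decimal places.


d = sqrt(r1^2 + r2^2 - 2*r1*r2*cos(t2-t1))
d = sqrt(25^2 + 7^2 - 2*25*7*cos(0-135)) = 30.356

30.356


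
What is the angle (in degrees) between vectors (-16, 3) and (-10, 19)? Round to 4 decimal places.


dot = -16*-10 + 3*19 = 217
|u| = 16.2788, |v| = 21.4709
cos(angle) = 0.6208
angle = 51.6218 degrees

51.6218 degrees


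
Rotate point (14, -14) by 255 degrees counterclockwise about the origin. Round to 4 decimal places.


x' = 14*cos(255) - -14*sin(255) = -17.1464
y' = 14*sin(255) + -14*cos(255) = -9.8995

(-17.1464, -9.8995)


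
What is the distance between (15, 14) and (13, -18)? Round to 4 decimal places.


d = sqrt((13-15)^2 + (-18-14)^2) = 32.0624

32.0624


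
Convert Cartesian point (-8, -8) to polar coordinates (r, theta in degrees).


r = sqrt((-8)^2 + (-8)^2) = 11.3137
theta = atan2(-8, -8) = 225 degrees

r = 11.3137, theta = 225 degrees


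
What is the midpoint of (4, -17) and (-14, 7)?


Midpoint = ((4+-14)/2, (-17+7)/2) = (-5, -5)

(-5, -5)


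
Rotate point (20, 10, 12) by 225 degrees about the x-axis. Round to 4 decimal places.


x' = 20
y' = 10*cos(225) - 12*sin(225) = 1.4142
z' = 10*sin(225) + 12*cos(225) = -15.5563

(20, 1.4142, -15.5563)


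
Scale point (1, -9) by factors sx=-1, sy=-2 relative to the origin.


Scaling: (x*sx, y*sy) = (1*-1, -9*-2) = (-1, 18)

(-1, 18)


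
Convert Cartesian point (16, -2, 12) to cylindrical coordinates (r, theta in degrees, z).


r = sqrt(16^2 + (-2)^2) = 16.1245
theta = atan2(-2, 16) = 352.875 deg
z = 12

r = 16.1245, theta = 352.875 deg, z = 12


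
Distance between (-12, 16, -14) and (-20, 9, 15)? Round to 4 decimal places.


d = sqrt((-20--12)^2 + (9-16)^2 + (15--14)^2) = 30.8869

30.8869
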